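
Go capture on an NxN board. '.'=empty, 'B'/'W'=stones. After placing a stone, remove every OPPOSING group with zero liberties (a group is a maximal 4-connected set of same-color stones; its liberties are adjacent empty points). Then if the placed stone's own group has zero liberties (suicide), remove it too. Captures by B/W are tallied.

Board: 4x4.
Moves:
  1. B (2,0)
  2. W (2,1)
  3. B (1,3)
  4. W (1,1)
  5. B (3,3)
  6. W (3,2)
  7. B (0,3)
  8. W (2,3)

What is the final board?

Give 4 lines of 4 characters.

Answer: ...B
.W.B
BW.W
..W.

Derivation:
Move 1: B@(2,0) -> caps B=0 W=0
Move 2: W@(2,1) -> caps B=0 W=0
Move 3: B@(1,3) -> caps B=0 W=0
Move 4: W@(1,1) -> caps B=0 W=0
Move 5: B@(3,3) -> caps B=0 W=0
Move 6: W@(3,2) -> caps B=0 W=0
Move 7: B@(0,3) -> caps B=0 W=0
Move 8: W@(2,3) -> caps B=0 W=1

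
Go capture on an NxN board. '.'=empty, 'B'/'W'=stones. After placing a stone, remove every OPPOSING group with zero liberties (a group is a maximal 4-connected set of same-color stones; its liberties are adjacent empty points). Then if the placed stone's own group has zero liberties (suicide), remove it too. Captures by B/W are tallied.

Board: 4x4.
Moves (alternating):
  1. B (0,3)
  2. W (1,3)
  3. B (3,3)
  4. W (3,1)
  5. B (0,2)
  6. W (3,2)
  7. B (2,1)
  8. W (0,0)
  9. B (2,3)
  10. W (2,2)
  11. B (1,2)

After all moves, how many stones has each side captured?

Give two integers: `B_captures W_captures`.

Answer: 0 2

Derivation:
Move 1: B@(0,3) -> caps B=0 W=0
Move 2: W@(1,3) -> caps B=0 W=0
Move 3: B@(3,3) -> caps B=0 W=0
Move 4: W@(3,1) -> caps B=0 W=0
Move 5: B@(0,2) -> caps B=0 W=0
Move 6: W@(3,2) -> caps B=0 W=0
Move 7: B@(2,1) -> caps B=0 W=0
Move 8: W@(0,0) -> caps B=0 W=0
Move 9: B@(2,3) -> caps B=0 W=0
Move 10: W@(2,2) -> caps B=0 W=2
Move 11: B@(1,2) -> caps B=0 W=2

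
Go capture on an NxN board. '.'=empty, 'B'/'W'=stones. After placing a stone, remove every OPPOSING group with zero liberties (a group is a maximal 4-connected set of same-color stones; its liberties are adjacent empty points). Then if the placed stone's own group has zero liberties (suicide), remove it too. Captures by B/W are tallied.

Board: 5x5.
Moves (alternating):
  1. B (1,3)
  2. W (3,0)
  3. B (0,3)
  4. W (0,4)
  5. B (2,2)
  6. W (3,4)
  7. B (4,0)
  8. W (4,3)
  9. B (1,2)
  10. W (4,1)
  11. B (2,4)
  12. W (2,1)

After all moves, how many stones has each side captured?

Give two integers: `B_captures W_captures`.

Answer: 0 1

Derivation:
Move 1: B@(1,3) -> caps B=0 W=0
Move 2: W@(3,0) -> caps B=0 W=0
Move 3: B@(0,3) -> caps B=0 W=0
Move 4: W@(0,4) -> caps B=0 W=0
Move 5: B@(2,2) -> caps B=0 W=0
Move 6: W@(3,4) -> caps B=0 W=0
Move 7: B@(4,0) -> caps B=0 W=0
Move 8: W@(4,3) -> caps B=0 W=0
Move 9: B@(1,2) -> caps B=0 W=0
Move 10: W@(4,1) -> caps B=0 W=1
Move 11: B@(2,4) -> caps B=0 W=1
Move 12: W@(2,1) -> caps B=0 W=1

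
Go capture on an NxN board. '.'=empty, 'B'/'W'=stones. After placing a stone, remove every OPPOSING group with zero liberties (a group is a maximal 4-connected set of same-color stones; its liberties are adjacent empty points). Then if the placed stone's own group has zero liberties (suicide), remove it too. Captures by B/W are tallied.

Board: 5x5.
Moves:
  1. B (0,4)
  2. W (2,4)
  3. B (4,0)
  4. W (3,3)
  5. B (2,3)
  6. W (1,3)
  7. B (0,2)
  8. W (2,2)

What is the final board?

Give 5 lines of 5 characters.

Answer: ..B.B
...W.
..W.W
...W.
B....

Derivation:
Move 1: B@(0,4) -> caps B=0 W=0
Move 2: W@(2,4) -> caps B=0 W=0
Move 3: B@(4,0) -> caps B=0 W=0
Move 4: W@(3,3) -> caps B=0 W=0
Move 5: B@(2,3) -> caps B=0 W=0
Move 6: W@(1,3) -> caps B=0 W=0
Move 7: B@(0,2) -> caps B=0 W=0
Move 8: W@(2,2) -> caps B=0 W=1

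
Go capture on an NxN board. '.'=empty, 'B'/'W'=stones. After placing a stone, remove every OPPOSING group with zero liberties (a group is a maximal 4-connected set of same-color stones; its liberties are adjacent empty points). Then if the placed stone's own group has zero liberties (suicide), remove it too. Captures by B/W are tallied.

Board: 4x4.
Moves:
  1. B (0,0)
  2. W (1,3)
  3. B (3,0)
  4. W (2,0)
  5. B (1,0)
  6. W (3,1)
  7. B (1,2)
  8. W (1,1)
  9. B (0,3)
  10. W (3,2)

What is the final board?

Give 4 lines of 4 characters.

Move 1: B@(0,0) -> caps B=0 W=0
Move 2: W@(1,3) -> caps B=0 W=0
Move 3: B@(3,0) -> caps B=0 W=0
Move 4: W@(2,0) -> caps B=0 W=0
Move 5: B@(1,0) -> caps B=0 W=0
Move 6: W@(3,1) -> caps B=0 W=1
Move 7: B@(1,2) -> caps B=0 W=1
Move 8: W@(1,1) -> caps B=0 W=1
Move 9: B@(0,3) -> caps B=0 W=1
Move 10: W@(3,2) -> caps B=0 W=1

Answer: B..B
BWBW
W...
.WW.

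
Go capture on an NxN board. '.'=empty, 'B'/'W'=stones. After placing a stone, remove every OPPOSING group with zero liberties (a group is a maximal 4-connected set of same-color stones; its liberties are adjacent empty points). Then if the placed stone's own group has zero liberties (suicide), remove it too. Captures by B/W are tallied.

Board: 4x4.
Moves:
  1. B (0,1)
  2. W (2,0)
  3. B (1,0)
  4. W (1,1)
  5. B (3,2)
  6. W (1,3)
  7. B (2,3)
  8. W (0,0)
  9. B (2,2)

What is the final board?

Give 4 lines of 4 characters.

Move 1: B@(0,1) -> caps B=0 W=0
Move 2: W@(2,0) -> caps B=0 W=0
Move 3: B@(1,0) -> caps B=0 W=0
Move 4: W@(1,1) -> caps B=0 W=0
Move 5: B@(3,2) -> caps B=0 W=0
Move 6: W@(1,3) -> caps B=0 W=0
Move 7: B@(2,3) -> caps B=0 W=0
Move 8: W@(0,0) -> caps B=0 W=1
Move 9: B@(2,2) -> caps B=0 W=1

Answer: WB..
.W.W
W.BB
..B.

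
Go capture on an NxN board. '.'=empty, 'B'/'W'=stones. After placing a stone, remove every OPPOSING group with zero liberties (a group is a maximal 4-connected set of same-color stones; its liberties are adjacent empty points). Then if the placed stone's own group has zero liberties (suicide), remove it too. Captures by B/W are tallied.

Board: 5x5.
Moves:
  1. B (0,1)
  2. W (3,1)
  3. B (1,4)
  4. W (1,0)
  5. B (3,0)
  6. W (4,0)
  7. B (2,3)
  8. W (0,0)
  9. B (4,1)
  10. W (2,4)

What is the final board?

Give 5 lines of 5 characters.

Move 1: B@(0,1) -> caps B=0 W=0
Move 2: W@(3,1) -> caps B=0 W=0
Move 3: B@(1,4) -> caps B=0 W=0
Move 4: W@(1,0) -> caps B=0 W=0
Move 5: B@(3,0) -> caps B=0 W=0
Move 6: W@(4,0) -> caps B=0 W=0
Move 7: B@(2,3) -> caps B=0 W=0
Move 8: W@(0,0) -> caps B=0 W=0
Move 9: B@(4,1) -> caps B=1 W=0
Move 10: W@(2,4) -> caps B=1 W=0

Answer: WB...
W...B
...BW
BW...
.B...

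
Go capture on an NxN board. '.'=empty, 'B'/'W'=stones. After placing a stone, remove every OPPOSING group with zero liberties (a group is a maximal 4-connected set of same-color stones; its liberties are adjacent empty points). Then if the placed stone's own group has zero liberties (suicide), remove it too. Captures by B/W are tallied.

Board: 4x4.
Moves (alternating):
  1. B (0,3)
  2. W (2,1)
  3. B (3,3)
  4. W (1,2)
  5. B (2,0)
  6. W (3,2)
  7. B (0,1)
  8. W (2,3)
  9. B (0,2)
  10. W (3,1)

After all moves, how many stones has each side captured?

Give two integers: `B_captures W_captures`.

Answer: 0 1

Derivation:
Move 1: B@(0,3) -> caps B=0 W=0
Move 2: W@(2,1) -> caps B=0 W=0
Move 3: B@(3,3) -> caps B=0 W=0
Move 4: W@(1,2) -> caps B=0 W=0
Move 5: B@(2,0) -> caps B=0 W=0
Move 6: W@(3,2) -> caps B=0 W=0
Move 7: B@(0,1) -> caps B=0 W=0
Move 8: W@(2,3) -> caps B=0 W=1
Move 9: B@(0,2) -> caps B=0 W=1
Move 10: W@(3,1) -> caps B=0 W=1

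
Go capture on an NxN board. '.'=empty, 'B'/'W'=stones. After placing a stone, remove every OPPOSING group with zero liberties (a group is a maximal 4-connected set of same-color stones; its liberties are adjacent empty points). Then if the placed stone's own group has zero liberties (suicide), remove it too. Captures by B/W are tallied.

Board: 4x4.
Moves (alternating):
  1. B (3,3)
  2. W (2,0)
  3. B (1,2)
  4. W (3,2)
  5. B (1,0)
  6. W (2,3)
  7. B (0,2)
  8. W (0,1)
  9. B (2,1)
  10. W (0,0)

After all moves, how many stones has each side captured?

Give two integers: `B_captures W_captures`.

Answer: 0 1

Derivation:
Move 1: B@(3,3) -> caps B=0 W=0
Move 2: W@(2,0) -> caps B=0 W=0
Move 3: B@(1,2) -> caps B=0 W=0
Move 4: W@(3,2) -> caps B=0 W=0
Move 5: B@(1,0) -> caps B=0 W=0
Move 6: W@(2,3) -> caps B=0 W=1
Move 7: B@(0,2) -> caps B=0 W=1
Move 8: W@(0,1) -> caps B=0 W=1
Move 9: B@(2,1) -> caps B=0 W=1
Move 10: W@(0,0) -> caps B=0 W=1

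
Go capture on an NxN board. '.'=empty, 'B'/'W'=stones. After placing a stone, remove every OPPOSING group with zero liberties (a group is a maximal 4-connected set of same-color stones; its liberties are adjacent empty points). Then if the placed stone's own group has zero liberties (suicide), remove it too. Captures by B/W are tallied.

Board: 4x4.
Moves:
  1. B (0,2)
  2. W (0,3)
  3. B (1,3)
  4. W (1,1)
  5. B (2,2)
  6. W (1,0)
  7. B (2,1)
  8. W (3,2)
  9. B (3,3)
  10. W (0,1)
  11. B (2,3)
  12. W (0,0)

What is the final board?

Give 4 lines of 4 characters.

Answer: WWB.
WW.B
.BBB
..WB

Derivation:
Move 1: B@(0,2) -> caps B=0 W=0
Move 2: W@(0,3) -> caps B=0 W=0
Move 3: B@(1,3) -> caps B=1 W=0
Move 4: W@(1,1) -> caps B=1 W=0
Move 5: B@(2,2) -> caps B=1 W=0
Move 6: W@(1,0) -> caps B=1 W=0
Move 7: B@(2,1) -> caps B=1 W=0
Move 8: W@(3,2) -> caps B=1 W=0
Move 9: B@(3,3) -> caps B=1 W=0
Move 10: W@(0,1) -> caps B=1 W=0
Move 11: B@(2,3) -> caps B=1 W=0
Move 12: W@(0,0) -> caps B=1 W=0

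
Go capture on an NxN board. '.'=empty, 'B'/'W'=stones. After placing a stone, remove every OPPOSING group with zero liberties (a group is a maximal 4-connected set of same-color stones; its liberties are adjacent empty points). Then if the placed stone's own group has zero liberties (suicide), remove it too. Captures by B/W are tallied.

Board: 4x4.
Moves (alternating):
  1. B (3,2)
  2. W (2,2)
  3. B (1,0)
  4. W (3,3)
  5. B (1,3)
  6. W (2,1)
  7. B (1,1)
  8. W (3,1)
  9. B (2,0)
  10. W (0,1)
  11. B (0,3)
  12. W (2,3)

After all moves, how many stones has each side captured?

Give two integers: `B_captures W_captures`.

Answer: 0 1

Derivation:
Move 1: B@(3,2) -> caps B=0 W=0
Move 2: W@(2,2) -> caps B=0 W=0
Move 3: B@(1,0) -> caps B=0 W=0
Move 4: W@(3,3) -> caps B=0 W=0
Move 5: B@(1,3) -> caps B=0 W=0
Move 6: W@(2,1) -> caps B=0 W=0
Move 7: B@(1,1) -> caps B=0 W=0
Move 8: W@(3,1) -> caps B=0 W=1
Move 9: B@(2,0) -> caps B=0 W=1
Move 10: W@(0,1) -> caps B=0 W=1
Move 11: B@(0,3) -> caps B=0 W=1
Move 12: W@(2,3) -> caps B=0 W=1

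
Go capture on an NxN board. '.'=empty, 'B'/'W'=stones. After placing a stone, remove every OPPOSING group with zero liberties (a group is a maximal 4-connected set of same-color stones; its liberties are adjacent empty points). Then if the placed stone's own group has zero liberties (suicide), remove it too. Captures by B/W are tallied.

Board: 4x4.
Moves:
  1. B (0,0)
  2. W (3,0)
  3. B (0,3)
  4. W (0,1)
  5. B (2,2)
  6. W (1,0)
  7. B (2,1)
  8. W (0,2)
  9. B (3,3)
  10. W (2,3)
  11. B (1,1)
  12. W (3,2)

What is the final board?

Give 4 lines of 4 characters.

Move 1: B@(0,0) -> caps B=0 W=0
Move 2: W@(3,0) -> caps B=0 W=0
Move 3: B@(0,3) -> caps B=0 W=0
Move 4: W@(0,1) -> caps B=0 W=0
Move 5: B@(2,2) -> caps B=0 W=0
Move 6: W@(1,0) -> caps B=0 W=1
Move 7: B@(2,1) -> caps B=0 W=1
Move 8: W@(0,2) -> caps B=0 W=1
Move 9: B@(3,3) -> caps B=0 W=1
Move 10: W@(2,3) -> caps B=0 W=1
Move 11: B@(1,1) -> caps B=0 W=1
Move 12: W@(3,2) -> caps B=0 W=2

Answer: .WWB
WB..
.BBW
W.W.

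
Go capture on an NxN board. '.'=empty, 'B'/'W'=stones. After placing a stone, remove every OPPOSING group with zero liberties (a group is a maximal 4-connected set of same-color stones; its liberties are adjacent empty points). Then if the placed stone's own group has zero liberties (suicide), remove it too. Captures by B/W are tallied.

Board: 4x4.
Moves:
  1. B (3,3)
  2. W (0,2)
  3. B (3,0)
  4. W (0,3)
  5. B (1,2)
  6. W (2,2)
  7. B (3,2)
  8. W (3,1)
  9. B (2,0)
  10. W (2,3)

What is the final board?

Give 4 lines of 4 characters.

Move 1: B@(3,3) -> caps B=0 W=0
Move 2: W@(0,2) -> caps B=0 W=0
Move 3: B@(3,0) -> caps B=0 W=0
Move 4: W@(0,3) -> caps B=0 W=0
Move 5: B@(1,2) -> caps B=0 W=0
Move 6: W@(2,2) -> caps B=0 W=0
Move 7: B@(3,2) -> caps B=0 W=0
Move 8: W@(3,1) -> caps B=0 W=0
Move 9: B@(2,0) -> caps B=0 W=0
Move 10: W@(2,3) -> caps B=0 W=2

Answer: ..WW
..B.
B.WW
BW..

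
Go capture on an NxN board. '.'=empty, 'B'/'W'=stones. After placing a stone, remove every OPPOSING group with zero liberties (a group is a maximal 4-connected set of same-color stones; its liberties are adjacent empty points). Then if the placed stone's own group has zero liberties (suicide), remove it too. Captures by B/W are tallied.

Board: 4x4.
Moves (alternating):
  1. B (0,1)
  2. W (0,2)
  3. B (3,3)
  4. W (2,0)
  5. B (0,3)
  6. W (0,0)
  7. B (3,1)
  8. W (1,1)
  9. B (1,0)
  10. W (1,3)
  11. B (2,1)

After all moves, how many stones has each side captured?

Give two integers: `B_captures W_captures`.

Move 1: B@(0,1) -> caps B=0 W=0
Move 2: W@(0,2) -> caps B=0 W=0
Move 3: B@(3,3) -> caps B=0 W=0
Move 4: W@(2,0) -> caps B=0 W=0
Move 5: B@(0,3) -> caps B=0 W=0
Move 6: W@(0,0) -> caps B=0 W=0
Move 7: B@(3,1) -> caps B=0 W=0
Move 8: W@(1,1) -> caps B=0 W=1
Move 9: B@(1,0) -> caps B=0 W=1
Move 10: W@(1,3) -> caps B=0 W=2
Move 11: B@(2,1) -> caps B=0 W=2

Answer: 0 2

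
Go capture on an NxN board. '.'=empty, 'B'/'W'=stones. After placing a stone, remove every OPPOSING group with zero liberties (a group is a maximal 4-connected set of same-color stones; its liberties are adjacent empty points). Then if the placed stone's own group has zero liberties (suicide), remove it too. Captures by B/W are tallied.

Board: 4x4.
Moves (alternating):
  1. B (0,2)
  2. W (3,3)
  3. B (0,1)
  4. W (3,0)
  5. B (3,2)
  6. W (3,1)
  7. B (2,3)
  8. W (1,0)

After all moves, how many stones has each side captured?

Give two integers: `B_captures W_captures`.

Move 1: B@(0,2) -> caps B=0 W=0
Move 2: W@(3,3) -> caps B=0 W=0
Move 3: B@(0,1) -> caps B=0 W=0
Move 4: W@(3,0) -> caps B=0 W=0
Move 5: B@(3,2) -> caps B=0 W=0
Move 6: W@(3,1) -> caps B=0 W=0
Move 7: B@(2,3) -> caps B=1 W=0
Move 8: W@(1,0) -> caps B=1 W=0

Answer: 1 0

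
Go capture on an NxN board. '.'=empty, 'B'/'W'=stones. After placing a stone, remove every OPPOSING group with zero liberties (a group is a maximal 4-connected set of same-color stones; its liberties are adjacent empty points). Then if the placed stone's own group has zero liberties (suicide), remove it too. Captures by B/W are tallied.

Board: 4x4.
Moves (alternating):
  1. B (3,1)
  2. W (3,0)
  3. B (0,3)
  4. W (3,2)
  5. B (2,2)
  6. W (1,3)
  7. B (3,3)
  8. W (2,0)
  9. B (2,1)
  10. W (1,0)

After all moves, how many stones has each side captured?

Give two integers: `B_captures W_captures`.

Move 1: B@(3,1) -> caps B=0 W=0
Move 2: W@(3,0) -> caps B=0 W=0
Move 3: B@(0,3) -> caps B=0 W=0
Move 4: W@(3,2) -> caps B=0 W=0
Move 5: B@(2,2) -> caps B=0 W=0
Move 6: W@(1,3) -> caps B=0 W=0
Move 7: B@(3,3) -> caps B=1 W=0
Move 8: W@(2,0) -> caps B=1 W=0
Move 9: B@(2,1) -> caps B=1 W=0
Move 10: W@(1,0) -> caps B=1 W=0

Answer: 1 0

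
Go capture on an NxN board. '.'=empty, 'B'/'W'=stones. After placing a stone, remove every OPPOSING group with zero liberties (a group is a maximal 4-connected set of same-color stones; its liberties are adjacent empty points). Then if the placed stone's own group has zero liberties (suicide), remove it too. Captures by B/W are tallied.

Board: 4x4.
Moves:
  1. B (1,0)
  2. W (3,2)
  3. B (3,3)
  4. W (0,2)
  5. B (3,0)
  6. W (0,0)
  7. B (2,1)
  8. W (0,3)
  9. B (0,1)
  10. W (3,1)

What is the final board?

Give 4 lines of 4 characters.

Answer: .BWW
B...
.B..
BWWB

Derivation:
Move 1: B@(1,0) -> caps B=0 W=0
Move 2: W@(3,2) -> caps B=0 W=0
Move 3: B@(3,3) -> caps B=0 W=0
Move 4: W@(0,2) -> caps B=0 W=0
Move 5: B@(3,0) -> caps B=0 W=0
Move 6: W@(0,0) -> caps B=0 W=0
Move 7: B@(2,1) -> caps B=0 W=0
Move 8: W@(0,3) -> caps B=0 W=0
Move 9: B@(0,1) -> caps B=1 W=0
Move 10: W@(3,1) -> caps B=1 W=0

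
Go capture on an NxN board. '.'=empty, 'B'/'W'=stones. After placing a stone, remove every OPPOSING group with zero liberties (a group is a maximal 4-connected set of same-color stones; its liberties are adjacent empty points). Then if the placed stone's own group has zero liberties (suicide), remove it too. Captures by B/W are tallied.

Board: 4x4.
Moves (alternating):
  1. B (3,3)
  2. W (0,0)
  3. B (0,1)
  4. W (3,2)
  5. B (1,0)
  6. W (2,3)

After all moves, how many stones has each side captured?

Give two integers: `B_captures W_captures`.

Answer: 1 1

Derivation:
Move 1: B@(3,3) -> caps B=0 W=0
Move 2: W@(0,0) -> caps B=0 W=0
Move 3: B@(0,1) -> caps B=0 W=0
Move 4: W@(3,2) -> caps B=0 W=0
Move 5: B@(1,0) -> caps B=1 W=0
Move 6: W@(2,3) -> caps B=1 W=1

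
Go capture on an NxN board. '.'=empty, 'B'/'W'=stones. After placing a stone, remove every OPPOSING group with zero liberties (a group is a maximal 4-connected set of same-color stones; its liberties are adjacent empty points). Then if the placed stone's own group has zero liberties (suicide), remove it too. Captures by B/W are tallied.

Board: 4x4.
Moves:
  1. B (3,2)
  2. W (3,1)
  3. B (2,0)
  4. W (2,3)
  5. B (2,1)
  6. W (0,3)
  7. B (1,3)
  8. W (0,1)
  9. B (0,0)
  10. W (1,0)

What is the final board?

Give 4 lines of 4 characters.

Answer: .W.W
W..B
BB.W
.WB.

Derivation:
Move 1: B@(3,2) -> caps B=0 W=0
Move 2: W@(3,1) -> caps B=0 W=0
Move 3: B@(2,0) -> caps B=0 W=0
Move 4: W@(2,3) -> caps B=0 W=0
Move 5: B@(2,1) -> caps B=0 W=0
Move 6: W@(0,3) -> caps B=0 W=0
Move 7: B@(1,3) -> caps B=0 W=0
Move 8: W@(0,1) -> caps B=0 W=0
Move 9: B@(0,0) -> caps B=0 W=0
Move 10: W@(1,0) -> caps B=0 W=1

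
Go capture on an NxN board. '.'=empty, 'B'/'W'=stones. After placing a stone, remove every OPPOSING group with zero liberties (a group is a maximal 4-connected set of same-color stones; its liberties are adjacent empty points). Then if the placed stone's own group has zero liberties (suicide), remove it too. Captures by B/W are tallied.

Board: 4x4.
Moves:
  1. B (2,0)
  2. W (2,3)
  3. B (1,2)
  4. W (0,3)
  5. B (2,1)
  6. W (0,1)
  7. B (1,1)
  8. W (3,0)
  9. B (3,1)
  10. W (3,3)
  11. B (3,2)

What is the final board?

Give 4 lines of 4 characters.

Answer: .W.W
.BB.
BB.W
.BBW

Derivation:
Move 1: B@(2,0) -> caps B=0 W=0
Move 2: W@(2,3) -> caps B=0 W=0
Move 3: B@(1,2) -> caps B=0 W=0
Move 4: W@(0,3) -> caps B=0 W=0
Move 5: B@(2,1) -> caps B=0 W=0
Move 6: W@(0,1) -> caps B=0 W=0
Move 7: B@(1,1) -> caps B=0 W=0
Move 8: W@(3,0) -> caps B=0 W=0
Move 9: B@(3,1) -> caps B=1 W=0
Move 10: W@(3,3) -> caps B=1 W=0
Move 11: B@(3,2) -> caps B=1 W=0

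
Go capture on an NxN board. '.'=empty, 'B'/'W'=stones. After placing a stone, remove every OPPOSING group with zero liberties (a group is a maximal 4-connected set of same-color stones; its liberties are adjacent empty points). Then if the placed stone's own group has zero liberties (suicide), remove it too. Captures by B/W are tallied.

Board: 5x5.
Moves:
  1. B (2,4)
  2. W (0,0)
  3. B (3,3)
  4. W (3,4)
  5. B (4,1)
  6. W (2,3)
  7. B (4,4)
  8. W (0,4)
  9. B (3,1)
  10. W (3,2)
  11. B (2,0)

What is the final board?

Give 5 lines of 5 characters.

Answer: W...W
.....
B..WB
.BWB.
.B..B

Derivation:
Move 1: B@(2,4) -> caps B=0 W=0
Move 2: W@(0,0) -> caps B=0 W=0
Move 3: B@(3,3) -> caps B=0 W=0
Move 4: W@(3,4) -> caps B=0 W=0
Move 5: B@(4,1) -> caps B=0 W=0
Move 6: W@(2,3) -> caps B=0 W=0
Move 7: B@(4,4) -> caps B=1 W=0
Move 8: W@(0,4) -> caps B=1 W=0
Move 9: B@(3,1) -> caps B=1 W=0
Move 10: W@(3,2) -> caps B=1 W=0
Move 11: B@(2,0) -> caps B=1 W=0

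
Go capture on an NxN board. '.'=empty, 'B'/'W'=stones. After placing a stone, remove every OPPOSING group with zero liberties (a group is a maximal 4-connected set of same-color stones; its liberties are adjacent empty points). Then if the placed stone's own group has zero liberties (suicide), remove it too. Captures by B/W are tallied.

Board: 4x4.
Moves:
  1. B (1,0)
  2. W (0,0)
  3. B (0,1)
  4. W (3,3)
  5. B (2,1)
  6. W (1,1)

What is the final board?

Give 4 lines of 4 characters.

Answer: .B..
BW..
.B..
...W

Derivation:
Move 1: B@(1,0) -> caps B=0 W=0
Move 2: W@(0,0) -> caps B=0 W=0
Move 3: B@(0,1) -> caps B=1 W=0
Move 4: W@(3,3) -> caps B=1 W=0
Move 5: B@(2,1) -> caps B=1 W=0
Move 6: W@(1,1) -> caps B=1 W=0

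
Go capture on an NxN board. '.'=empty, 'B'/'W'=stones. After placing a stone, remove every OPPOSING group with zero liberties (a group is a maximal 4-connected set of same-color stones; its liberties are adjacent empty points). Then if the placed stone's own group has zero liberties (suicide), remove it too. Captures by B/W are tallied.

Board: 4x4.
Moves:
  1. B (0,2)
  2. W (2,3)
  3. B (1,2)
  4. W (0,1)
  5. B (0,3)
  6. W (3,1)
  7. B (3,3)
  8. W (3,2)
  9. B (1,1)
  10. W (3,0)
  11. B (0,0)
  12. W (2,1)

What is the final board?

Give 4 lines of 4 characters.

Move 1: B@(0,2) -> caps B=0 W=0
Move 2: W@(2,3) -> caps B=0 W=0
Move 3: B@(1,2) -> caps B=0 W=0
Move 4: W@(0,1) -> caps B=0 W=0
Move 5: B@(0,3) -> caps B=0 W=0
Move 6: W@(3,1) -> caps B=0 W=0
Move 7: B@(3,3) -> caps B=0 W=0
Move 8: W@(3,2) -> caps B=0 W=1
Move 9: B@(1,1) -> caps B=0 W=1
Move 10: W@(3,0) -> caps B=0 W=1
Move 11: B@(0,0) -> caps B=1 W=1
Move 12: W@(2,1) -> caps B=1 W=1

Answer: B.BB
.BB.
.W.W
WWW.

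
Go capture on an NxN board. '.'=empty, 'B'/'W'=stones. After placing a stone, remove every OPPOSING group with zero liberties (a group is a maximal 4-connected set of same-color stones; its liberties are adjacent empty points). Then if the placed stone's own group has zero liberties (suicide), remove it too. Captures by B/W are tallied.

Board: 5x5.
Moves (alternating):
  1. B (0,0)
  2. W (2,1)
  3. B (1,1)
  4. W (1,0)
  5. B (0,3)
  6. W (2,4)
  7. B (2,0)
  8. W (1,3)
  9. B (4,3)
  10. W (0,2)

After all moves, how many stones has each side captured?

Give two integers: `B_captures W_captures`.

Answer: 1 0

Derivation:
Move 1: B@(0,0) -> caps B=0 W=0
Move 2: W@(2,1) -> caps B=0 W=0
Move 3: B@(1,1) -> caps B=0 W=0
Move 4: W@(1,0) -> caps B=0 W=0
Move 5: B@(0,3) -> caps B=0 W=0
Move 6: W@(2,4) -> caps B=0 W=0
Move 7: B@(2,0) -> caps B=1 W=0
Move 8: W@(1,3) -> caps B=1 W=0
Move 9: B@(4,3) -> caps B=1 W=0
Move 10: W@(0,2) -> caps B=1 W=0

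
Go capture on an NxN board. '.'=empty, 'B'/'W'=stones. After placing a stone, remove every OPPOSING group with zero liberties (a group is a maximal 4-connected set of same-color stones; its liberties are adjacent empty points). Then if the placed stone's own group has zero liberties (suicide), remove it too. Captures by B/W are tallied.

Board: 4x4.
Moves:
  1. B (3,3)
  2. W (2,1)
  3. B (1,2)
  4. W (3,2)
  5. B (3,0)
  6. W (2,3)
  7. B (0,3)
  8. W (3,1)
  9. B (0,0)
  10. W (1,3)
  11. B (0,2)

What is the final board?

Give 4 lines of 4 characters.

Answer: B.BB
..BW
.W.W
BWW.

Derivation:
Move 1: B@(3,3) -> caps B=0 W=0
Move 2: W@(2,1) -> caps B=0 W=0
Move 3: B@(1,2) -> caps B=0 W=0
Move 4: W@(3,2) -> caps B=0 W=0
Move 5: B@(3,0) -> caps B=0 W=0
Move 6: W@(2,3) -> caps B=0 W=1
Move 7: B@(0,3) -> caps B=0 W=1
Move 8: W@(3,1) -> caps B=0 W=1
Move 9: B@(0,0) -> caps B=0 W=1
Move 10: W@(1,3) -> caps B=0 W=1
Move 11: B@(0,2) -> caps B=0 W=1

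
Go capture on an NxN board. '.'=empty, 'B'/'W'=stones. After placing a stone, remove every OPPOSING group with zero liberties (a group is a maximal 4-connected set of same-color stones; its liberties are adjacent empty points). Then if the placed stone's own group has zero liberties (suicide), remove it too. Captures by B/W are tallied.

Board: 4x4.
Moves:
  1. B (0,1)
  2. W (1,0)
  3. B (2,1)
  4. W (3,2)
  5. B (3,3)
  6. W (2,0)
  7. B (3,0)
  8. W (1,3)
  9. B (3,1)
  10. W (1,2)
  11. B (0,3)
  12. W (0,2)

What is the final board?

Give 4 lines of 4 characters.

Answer: .BW.
W.WW
WB..
BBWB

Derivation:
Move 1: B@(0,1) -> caps B=0 W=0
Move 2: W@(1,0) -> caps B=0 W=0
Move 3: B@(2,1) -> caps B=0 W=0
Move 4: W@(3,2) -> caps B=0 W=0
Move 5: B@(3,3) -> caps B=0 W=0
Move 6: W@(2,0) -> caps B=0 W=0
Move 7: B@(3,0) -> caps B=0 W=0
Move 8: W@(1,3) -> caps B=0 W=0
Move 9: B@(3,1) -> caps B=0 W=0
Move 10: W@(1,2) -> caps B=0 W=0
Move 11: B@(0,3) -> caps B=0 W=0
Move 12: W@(0,2) -> caps B=0 W=1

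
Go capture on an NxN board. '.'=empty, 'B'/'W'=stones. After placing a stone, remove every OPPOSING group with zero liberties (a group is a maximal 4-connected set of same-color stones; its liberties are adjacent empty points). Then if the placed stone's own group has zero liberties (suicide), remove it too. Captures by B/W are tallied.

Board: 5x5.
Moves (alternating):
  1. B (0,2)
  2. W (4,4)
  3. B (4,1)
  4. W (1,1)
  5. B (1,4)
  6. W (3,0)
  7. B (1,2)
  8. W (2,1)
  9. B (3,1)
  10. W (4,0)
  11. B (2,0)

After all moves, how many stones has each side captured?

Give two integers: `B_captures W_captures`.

Move 1: B@(0,2) -> caps B=0 W=0
Move 2: W@(4,4) -> caps B=0 W=0
Move 3: B@(4,1) -> caps B=0 W=0
Move 4: W@(1,1) -> caps B=0 W=0
Move 5: B@(1,4) -> caps B=0 W=0
Move 6: W@(3,0) -> caps B=0 W=0
Move 7: B@(1,2) -> caps B=0 W=0
Move 8: W@(2,1) -> caps B=0 W=0
Move 9: B@(3,1) -> caps B=0 W=0
Move 10: W@(4,0) -> caps B=0 W=0
Move 11: B@(2,0) -> caps B=2 W=0

Answer: 2 0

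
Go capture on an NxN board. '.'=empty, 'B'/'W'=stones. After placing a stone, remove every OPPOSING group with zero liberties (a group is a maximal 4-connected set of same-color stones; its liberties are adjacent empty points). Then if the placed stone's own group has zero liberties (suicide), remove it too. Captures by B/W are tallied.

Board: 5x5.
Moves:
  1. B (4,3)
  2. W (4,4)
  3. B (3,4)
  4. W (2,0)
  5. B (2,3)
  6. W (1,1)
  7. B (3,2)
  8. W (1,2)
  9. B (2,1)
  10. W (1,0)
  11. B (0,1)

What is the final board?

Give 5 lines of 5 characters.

Move 1: B@(4,3) -> caps B=0 W=0
Move 2: W@(4,4) -> caps B=0 W=0
Move 3: B@(3,4) -> caps B=1 W=0
Move 4: W@(2,0) -> caps B=1 W=0
Move 5: B@(2,3) -> caps B=1 W=0
Move 6: W@(1,1) -> caps B=1 W=0
Move 7: B@(3,2) -> caps B=1 W=0
Move 8: W@(1,2) -> caps B=1 W=0
Move 9: B@(2,1) -> caps B=1 W=0
Move 10: W@(1,0) -> caps B=1 W=0
Move 11: B@(0,1) -> caps B=1 W=0

Answer: .B...
WWW..
WB.B.
..B.B
...B.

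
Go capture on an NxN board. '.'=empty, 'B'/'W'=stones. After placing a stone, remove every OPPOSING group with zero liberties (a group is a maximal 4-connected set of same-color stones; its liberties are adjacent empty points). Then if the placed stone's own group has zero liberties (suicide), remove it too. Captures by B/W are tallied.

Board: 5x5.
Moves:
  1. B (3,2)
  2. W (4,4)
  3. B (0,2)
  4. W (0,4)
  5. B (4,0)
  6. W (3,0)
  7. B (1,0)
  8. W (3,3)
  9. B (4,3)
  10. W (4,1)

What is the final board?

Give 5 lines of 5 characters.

Answer: ..B.W
B....
.....
W.BW.
.W.BW

Derivation:
Move 1: B@(3,2) -> caps B=0 W=0
Move 2: W@(4,4) -> caps B=0 W=0
Move 3: B@(0,2) -> caps B=0 W=0
Move 4: W@(0,4) -> caps B=0 W=0
Move 5: B@(4,0) -> caps B=0 W=0
Move 6: W@(3,0) -> caps B=0 W=0
Move 7: B@(1,0) -> caps B=0 W=0
Move 8: W@(3,3) -> caps B=0 W=0
Move 9: B@(4,3) -> caps B=0 W=0
Move 10: W@(4,1) -> caps B=0 W=1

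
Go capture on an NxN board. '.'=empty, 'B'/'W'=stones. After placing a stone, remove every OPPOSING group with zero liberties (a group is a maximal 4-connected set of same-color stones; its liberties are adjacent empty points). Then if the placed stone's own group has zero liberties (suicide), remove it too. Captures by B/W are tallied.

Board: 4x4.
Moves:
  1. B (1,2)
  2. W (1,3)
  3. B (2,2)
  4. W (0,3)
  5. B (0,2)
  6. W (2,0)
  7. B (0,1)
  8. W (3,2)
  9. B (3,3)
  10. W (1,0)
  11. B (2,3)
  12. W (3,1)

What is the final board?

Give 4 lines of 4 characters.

Answer: .BB.
W.B.
W.BB
.WWB

Derivation:
Move 1: B@(1,2) -> caps B=0 W=0
Move 2: W@(1,3) -> caps B=0 W=0
Move 3: B@(2,2) -> caps B=0 W=0
Move 4: W@(0,3) -> caps B=0 W=0
Move 5: B@(0,2) -> caps B=0 W=0
Move 6: W@(2,0) -> caps B=0 W=0
Move 7: B@(0,1) -> caps B=0 W=0
Move 8: W@(3,2) -> caps B=0 W=0
Move 9: B@(3,3) -> caps B=0 W=0
Move 10: W@(1,0) -> caps B=0 W=0
Move 11: B@(2,3) -> caps B=2 W=0
Move 12: W@(3,1) -> caps B=2 W=0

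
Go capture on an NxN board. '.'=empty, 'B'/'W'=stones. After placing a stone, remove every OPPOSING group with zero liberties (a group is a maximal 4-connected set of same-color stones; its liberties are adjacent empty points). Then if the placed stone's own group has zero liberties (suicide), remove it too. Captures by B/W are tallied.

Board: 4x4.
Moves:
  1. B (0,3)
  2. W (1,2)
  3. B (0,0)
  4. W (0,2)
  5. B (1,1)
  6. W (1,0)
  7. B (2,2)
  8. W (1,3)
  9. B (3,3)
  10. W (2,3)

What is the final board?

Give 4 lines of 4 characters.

Answer: B.W.
WBWW
..BW
...B

Derivation:
Move 1: B@(0,3) -> caps B=0 W=0
Move 2: W@(1,2) -> caps B=0 W=0
Move 3: B@(0,0) -> caps B=0 W=0
Move 4: W@(0,2) -> caps B=0 W=0
Move 5: B@(1,1) -> caps B=0 W=0
Move 6: W@(1,0) -> caps B=0 W=0
Move 7: B@(2,2) -> caps B=0 W=0
Move 8: W@(1,3) -> caps B=0 W=1
Move 9: B@(3,3) -> caps B=0 W=1
Move 10: W@(2,3) -> caps B=0 W=1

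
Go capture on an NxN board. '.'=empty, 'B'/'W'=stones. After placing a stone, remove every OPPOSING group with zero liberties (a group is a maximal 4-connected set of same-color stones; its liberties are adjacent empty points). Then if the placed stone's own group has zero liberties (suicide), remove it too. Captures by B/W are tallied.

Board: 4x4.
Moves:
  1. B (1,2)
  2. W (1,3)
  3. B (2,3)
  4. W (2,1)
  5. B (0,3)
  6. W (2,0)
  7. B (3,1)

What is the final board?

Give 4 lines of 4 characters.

Answer: ...B
..B.
WW.B
.B..

Derivation:
Move 1: B@(1,2) -> caps B=0 W=0
Move 2: W@(1,3) -> caps B=0 W=0
Move 3: B@(2,3) -> caps B=0 W=0
Move 4: W@(2,1) -> caps B=0 W=0
Move 5: B@(0,3) -> caps B=1 W=0
Move 6: W@(2,0) -> caps B=1 W=0
Move 7: B@(3,1) -> caps B=1 W=0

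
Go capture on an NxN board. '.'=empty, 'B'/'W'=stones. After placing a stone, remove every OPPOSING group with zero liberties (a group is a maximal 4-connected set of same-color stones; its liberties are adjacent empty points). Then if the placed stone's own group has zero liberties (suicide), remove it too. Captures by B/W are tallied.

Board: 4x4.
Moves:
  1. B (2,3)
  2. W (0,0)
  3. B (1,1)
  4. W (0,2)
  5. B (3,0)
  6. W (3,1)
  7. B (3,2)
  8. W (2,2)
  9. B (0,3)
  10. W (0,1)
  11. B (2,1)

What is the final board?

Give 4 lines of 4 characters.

Answer: WWWB
.B..
.BWB
B.B.

Derivation:
Move 1: B@(2,3) -> caps B=0 W=0
Move 2: W@(0,0) -> caps B=0 W=0
Move 3: B@(1,1) -> caps B=0 W=0
Move 4: W@(0,2) -> caps B=0 W=0
Move 5: B@(3,0) -> caps B=0 W=0
Move 6: W@(3,1) -> caps B=0 W=0
Move 7: B@(3,2) -> caps B=0 W=0
Move 8: W@(2,2) -> caps B=0 W=0
Move 9: B@(0,3) -> caps B=0 W=0
Move 10: W@(0,1) -> caps B=0 W=0
Move 11: B@(2,1) -> caps B=1 W=0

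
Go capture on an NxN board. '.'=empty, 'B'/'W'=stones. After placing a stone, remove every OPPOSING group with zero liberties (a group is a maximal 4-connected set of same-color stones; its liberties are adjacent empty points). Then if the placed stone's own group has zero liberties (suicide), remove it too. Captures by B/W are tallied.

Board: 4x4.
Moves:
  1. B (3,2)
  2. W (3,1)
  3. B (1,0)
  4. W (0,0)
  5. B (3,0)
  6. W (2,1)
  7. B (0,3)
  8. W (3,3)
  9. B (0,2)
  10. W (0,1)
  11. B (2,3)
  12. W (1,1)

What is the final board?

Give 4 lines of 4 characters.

Answer: WWBB
BW..
.W.B
BWB.

Derivation:
Move 1: B@(3,2) -> caps B=0 W=0
Move 2: W@(3,1) -> caps B=0 W=0
Move 3: B@(1,0) -> caps B=0 W=0
Move 4: W@(0,0) -> caps B=0 W=0
Move 5: B@(3,0) -> caps B=0 W=0
Move 6: W@(2,1) -> caps B=0 W=0
Move 7: B@(0,3) -> caps B=0 W=0
Move 8: W@(3,3) -> caps B=0 W=0
Move 9: B@(0,2) -> caps B=0 W=0
Move 10: W@(0,1) -> caps B=0 W=0
Move 11: B@(2,3) -> caps B=1 W=0
Move 12: W@(1,1) -> caps B=1 W=0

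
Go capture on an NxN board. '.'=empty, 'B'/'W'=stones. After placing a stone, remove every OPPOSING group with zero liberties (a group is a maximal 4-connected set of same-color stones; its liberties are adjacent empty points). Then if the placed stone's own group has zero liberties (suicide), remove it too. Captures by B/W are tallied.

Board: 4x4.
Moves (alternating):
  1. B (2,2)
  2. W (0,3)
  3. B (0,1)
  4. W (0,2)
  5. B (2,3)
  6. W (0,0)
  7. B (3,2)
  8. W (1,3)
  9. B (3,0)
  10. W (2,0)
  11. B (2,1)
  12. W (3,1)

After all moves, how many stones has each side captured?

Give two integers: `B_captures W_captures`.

Move 1: B@(2,2) -> caps B=0 W=0
Move 2: W@(0,3) -> caps B=0 W=0
Move 3: B@(0,1) -> caps B=0 W=0
Move 4: W@(0,2) -> caps B=0 W=0
Move 5: B@(2,3) -> caps B=0 W=0
Move 6: W@(0,0) -> caps B=0 W=0
Move 7: B@(3,2) -> caps B=0 W=0
Move 8: W@(1,3) -> caps B=0 W=0
Move 9: B@(3,0) -> caps B=0 W=0
Move 10: W@(2,0) -> caps B=0 W=0
Move 11: B@(2,1) -> caps B=0 W=0
Move 12: W@(3,1) -> caps B=0 W=1

Answer: 0 1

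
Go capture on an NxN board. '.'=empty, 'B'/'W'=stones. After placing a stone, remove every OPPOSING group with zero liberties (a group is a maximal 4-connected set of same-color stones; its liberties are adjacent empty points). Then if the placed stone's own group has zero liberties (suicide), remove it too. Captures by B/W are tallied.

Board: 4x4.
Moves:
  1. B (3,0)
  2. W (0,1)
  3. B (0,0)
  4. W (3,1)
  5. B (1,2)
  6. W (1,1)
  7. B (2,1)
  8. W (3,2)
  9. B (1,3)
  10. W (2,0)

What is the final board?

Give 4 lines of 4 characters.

Answer: BW..
.WBB
WB..
.WW.

Derivation:
Move 1: B@(3,0) -> caps B=0 W=0
Move 2: W@(0,1) -> caps B=0 W=0
Move 3: B@(0,0) -> caps B=0 W=0
Move 4: W@(3,1) -> caps B=0 W=0
Move 5: B@(1,2) -> caps B=0 W=0
Move 6: W@(1,1) -> caps B=0 W=0
Move 7: B@(2,1) -> caps B=0 W=0
Move 8: W@(3,2) -> caps B=0 W=0
Move 9: B@(1,3) -> caps B=0 W=0
Move 10: W@(2,0) -> caps B=0 W=1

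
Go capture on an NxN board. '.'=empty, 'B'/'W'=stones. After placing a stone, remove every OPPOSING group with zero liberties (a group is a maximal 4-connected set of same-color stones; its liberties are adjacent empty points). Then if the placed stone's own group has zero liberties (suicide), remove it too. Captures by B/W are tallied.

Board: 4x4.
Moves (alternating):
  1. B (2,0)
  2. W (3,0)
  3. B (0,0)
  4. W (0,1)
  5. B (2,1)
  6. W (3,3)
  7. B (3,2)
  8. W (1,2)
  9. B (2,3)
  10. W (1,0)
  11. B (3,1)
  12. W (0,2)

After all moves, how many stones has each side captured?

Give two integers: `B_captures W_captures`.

Move 1: B@(2,0) -> caps B=0 W=0
Move 2: W@(3,0) -> caps B=0 W=0
Move 3: B@(0,0) -> caps B=0 W=0
Move 4: W@(0,1) -> caps B=0 W=0
Move 5: B@(2,1) -> caps B=0 W=0
Move 6: W@(3,3) -> caps B=0 W=0
Move 7: B@(3,2) -> caps B=0 W=0
Move 8: W@(1,2) -> caps B=0 W=0
Move 9: B@(2,3) -> caps B=1 W=0
Move 10: W@(1,0) -> caps B=1 W=1
Move 11: B@(3,1) -> caps B=2 W=1
Move 12: W@(0,2) -> caps B=2 W=1

Answer: 2 1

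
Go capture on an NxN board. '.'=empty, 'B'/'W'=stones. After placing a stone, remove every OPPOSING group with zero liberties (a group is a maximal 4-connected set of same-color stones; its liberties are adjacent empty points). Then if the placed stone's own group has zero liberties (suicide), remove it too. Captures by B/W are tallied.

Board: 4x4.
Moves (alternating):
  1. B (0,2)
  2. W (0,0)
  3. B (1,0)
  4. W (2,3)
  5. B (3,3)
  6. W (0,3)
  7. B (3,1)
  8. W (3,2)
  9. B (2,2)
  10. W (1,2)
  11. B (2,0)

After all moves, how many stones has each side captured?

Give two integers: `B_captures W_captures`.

Move 1: B@(0,2) -> caps B=0 W=0
Move 2: W@(0,0) -> caps B=0 W=0
Move 3: B@(1,0) -> caps B=0 W=0
Move 4: W@(2,3) -> caps B=0 W=0
Move 5: B@(3,3) -> caps B=0 W=0
Move 6: W@(0,3) -> caps B=0 W=0
Move 7: B@(3,1) -> caps B=0 W=0
Move 8: W@(3,2) -> caps B=0 W=1
Move 9: B@(2,2) -> caps B=0 W=1
Move 10: W@(1,2) -> caps B=0 W=1
Move 11: B@(2,0) -> caps B=0 W=1

Answer: 0 1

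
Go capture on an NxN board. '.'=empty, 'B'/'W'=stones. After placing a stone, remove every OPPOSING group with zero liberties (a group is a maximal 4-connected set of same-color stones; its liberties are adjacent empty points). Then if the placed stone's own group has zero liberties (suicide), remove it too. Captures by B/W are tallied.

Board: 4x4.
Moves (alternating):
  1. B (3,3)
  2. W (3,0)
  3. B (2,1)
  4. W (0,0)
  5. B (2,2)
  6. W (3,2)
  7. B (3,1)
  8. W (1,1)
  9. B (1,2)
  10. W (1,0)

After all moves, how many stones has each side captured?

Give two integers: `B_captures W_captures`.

Answer: 1 0

Derivation:
Move 1: B@(3,3) -> caps B=0 W=0
Move 2: W@(3,0) -> caps B=0 W=0
Move 3: B@(2,1) -> caps B=0 W=0
Move 4: W@(0,0) -> caps B=0 W=0
Move 5: B@(2,2) -> caps B=0 W=0
Move 6: W@(3,2) -> caps B=0 W=0
Move 7: B@(3,1) -> caps B=1 W=0
Move 8: W@(1,1) -> caps B=1 W=0
Move 9: B@(1,2) -> caps B=1 W=0
Move 10: W@(1,0) -> caps B=1 W=0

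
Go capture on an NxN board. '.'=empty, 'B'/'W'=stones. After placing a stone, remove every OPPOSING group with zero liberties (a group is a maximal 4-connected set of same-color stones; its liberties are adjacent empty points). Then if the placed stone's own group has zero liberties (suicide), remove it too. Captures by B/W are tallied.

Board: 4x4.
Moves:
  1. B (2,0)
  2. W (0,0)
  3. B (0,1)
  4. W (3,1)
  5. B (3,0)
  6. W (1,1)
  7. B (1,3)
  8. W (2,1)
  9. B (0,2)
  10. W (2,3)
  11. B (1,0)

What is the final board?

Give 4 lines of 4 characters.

Move 1: B@(2,0) -> caps B=0 W=0
Move 2: W@(0,0) -> caps B=0 W=0
Move 3: B@(0,1) -> caps B=0 W=0
Move 4: W@(3,1) -> caps B=0 W=0
Move 5: B@(3,0) -> caps B=0 W=0
Move 6: W@(1,1) -> caps B=0 W=0
Move 7: B@(1,3) -> caps B=0 W=0
Move 8: W@(2,1) -> caps B=0 W=0
Move 9: B@(0,2) -> caps B=0 W=0
Move 10: W@(2,3) -> caps B=0 W=0
Move 11: B@(1,0) -> caps B=1 W=0

Answer: .BB.
BW.B
BW.W
BW..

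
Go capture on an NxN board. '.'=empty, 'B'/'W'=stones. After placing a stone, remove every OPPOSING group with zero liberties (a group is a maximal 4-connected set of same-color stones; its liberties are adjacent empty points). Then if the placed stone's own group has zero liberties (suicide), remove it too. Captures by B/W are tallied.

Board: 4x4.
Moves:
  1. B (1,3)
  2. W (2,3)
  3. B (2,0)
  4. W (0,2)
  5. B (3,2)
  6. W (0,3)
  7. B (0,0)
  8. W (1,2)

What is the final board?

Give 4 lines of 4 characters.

Answer: B.WW
..W.
B..W
..B.

Derivation:
Move 1: B@(1,3) -> caps B=0 W=0
Move 2: W@(2,3) -> caps B=0 W=0
Move 3: B@(2,0) -> caps B=0 W=0
Move 4: W@(0,2) -> caps B=0 W=0
Move 5: B@(3,2) -> caps B=0 W=0
Move 6: W@(0,3) -> caps B=0 W=0
Move 7: B@(0,0) -> caps B=0 W=0
Move 8: W@(1,2) -> caps B=0 W=1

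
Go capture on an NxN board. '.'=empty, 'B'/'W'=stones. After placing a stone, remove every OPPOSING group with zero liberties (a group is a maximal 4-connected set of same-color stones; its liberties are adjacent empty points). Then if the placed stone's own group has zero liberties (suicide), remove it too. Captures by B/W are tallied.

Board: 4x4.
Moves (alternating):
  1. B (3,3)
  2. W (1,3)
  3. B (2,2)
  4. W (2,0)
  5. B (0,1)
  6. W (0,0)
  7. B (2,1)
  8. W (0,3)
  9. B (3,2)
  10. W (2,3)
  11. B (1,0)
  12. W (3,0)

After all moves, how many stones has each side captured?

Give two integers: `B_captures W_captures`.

Move 1: B@(3,3) -> caps B=0 W=0
Move 2: W@(1,3) -> caps B=0 W=0
Move 3: B@(2,2) -> caps B=0 W=0
Move 4: W@(2,0) -> caps B=0 W=0
Move 5: B@(0,1) -> caps B=0 W=0
Move 6: W@(0,0) -> caps B=0 W=0
Move 7: B@(2,1) -> caps B=0 W=0
Move 8: W@(0,3) -> caps B=0 W=0
Move 9: B@(3,2) -> caps B=0 W=0
Move 10: W@(2,3) -> caps B=0 W=0
Move 11: B@(1,0) -> caps B=1 W=0
Move 12: W@(3,0) -> caps B=1 W=0

Answer: 1 0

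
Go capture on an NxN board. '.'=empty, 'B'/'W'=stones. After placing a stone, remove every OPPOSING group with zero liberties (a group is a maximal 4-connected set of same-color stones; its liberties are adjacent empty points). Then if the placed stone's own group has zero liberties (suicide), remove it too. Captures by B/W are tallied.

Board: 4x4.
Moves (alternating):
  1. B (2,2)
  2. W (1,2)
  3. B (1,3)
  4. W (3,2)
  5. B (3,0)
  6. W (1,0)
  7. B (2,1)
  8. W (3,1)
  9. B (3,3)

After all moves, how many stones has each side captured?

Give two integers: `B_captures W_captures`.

Move 1: B@(2,2) -> caps B=0 W=0
Move 2: W@(1,2) -> caps B=0 W=0
Move 3: B@(1,3) -> caps B=0 W=0
Move 4: W@(3,2) -> caps B=0 W=0
Move 5: B@(3,0) -> caps B=0 W=0
Move 6: W@(1,0) -> caps B=0 W=0
Move 7: B@(2,1) -> caps B=0 W=0
Move 8: W@(3,1) -> caps B=0 W=0
Move 9: B@(3,3) -> caps B=2 W=0

Answer: 2 0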